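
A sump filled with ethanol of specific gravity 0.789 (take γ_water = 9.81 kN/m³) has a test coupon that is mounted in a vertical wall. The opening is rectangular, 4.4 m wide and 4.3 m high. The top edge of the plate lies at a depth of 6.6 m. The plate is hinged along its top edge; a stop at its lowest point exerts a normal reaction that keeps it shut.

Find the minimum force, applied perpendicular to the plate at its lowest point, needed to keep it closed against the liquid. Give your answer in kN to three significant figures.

γ = 0.789 × 9.81 = 7.74009 kN/m³.
The centroid lies 4.3/2 = 2.15 m below the top edge, so the centroid depth is h_c = 6.6 + 2.15 = 8.75 m.
A = 4.4 × 4.3 = 18.92 m².
Resultant F = γ·h_c·A = 7.74009 × 8.75 × 18.92 = 1281.37 kN.
I_c = b·h³/12 = 4.4 × 4.3³/12 = 29.1526 m⁴.
Centre of pressure: y_p = y_c + I_c/(y_c·A) = 8.75 + 29.1526/(8.75 × 18.92) = 8.75 + 0.176095 = 8.9261 m along the plane.
The resultant acts 2.15 + 0.176095 = 2.3261 m (along the plate) below the hinge at the top edge, so the moment about the hinge is M = F × 2.3261 = 1281.37 × 2.3261 = 2980.59 kN·m.
A normal force at the bottom, 4.3 m from the hinge, must supply this moment: P = 2980.59/4.3 = 693.16 kN.

P ≈ 693 kN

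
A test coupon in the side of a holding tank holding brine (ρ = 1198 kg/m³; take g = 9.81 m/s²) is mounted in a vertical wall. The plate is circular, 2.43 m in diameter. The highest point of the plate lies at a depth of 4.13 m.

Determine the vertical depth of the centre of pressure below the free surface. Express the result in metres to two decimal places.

h_p = 5.41 m

γ = ρg = 1198 × 9.81 / 1000 = 11.75238 kN/m³.
The centroid is at the centre, 1.215 m below the top of the plate, so the centroid depth is h_c = 4.13 + 1.215 = 5.345 m.
A = π(1.215)² = 4.6377 m².
Resultant F = γ·h_c·A = 11.75238 × 5.345 × 4.6377 = 291.324 kN.
I_c = πr⁴/4 = π × 1.215⁴/4 = 1.71157 m⁴.
Centre of pressure: y_p = y_c + I_c/(y_c·A) = 5.345 + 1.71157/(5.345 × 4.6377) = 5.345 + 0.0690469 = 5.41405 m along the plane.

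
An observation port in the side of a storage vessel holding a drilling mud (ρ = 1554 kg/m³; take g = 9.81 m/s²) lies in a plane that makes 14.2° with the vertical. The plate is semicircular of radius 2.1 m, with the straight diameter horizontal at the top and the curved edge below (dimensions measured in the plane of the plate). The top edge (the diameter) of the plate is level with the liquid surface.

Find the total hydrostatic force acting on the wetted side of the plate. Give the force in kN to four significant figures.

γ = ρg = 1554 × 9.81 / 1000 = 15.24474 kN/m³.
The plate makes 14.2° with the vertical, i.e. θ = 90° − 14.2° = 75.8° to the horizontal. Measuring y along the incline from the free-surface line, vertical depth h = y·sinθ with sinθ = 0.969445.
The centroid of a semicircle lies 4r/(3π) = 0.891268 m from the diameter, here below the top edge, so y_c = 0.891268 m and h_c = 0.891268 × 0.969445 = 0.864035 m.
A = πr²/2 = π × 2.1²/2 = 6.92721 m².
Resultant F = γ·h_c·A = 15.24474 × 0.864035 × 6.92721 = 91.2451 kN.

F ≈ 91.25 kN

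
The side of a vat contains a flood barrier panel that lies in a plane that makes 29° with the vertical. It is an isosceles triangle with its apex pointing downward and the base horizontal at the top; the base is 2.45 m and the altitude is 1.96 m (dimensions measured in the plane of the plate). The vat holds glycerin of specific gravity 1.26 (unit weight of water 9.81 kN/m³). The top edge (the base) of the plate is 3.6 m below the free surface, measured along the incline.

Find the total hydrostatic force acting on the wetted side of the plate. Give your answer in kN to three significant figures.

γ = 1.26 × 9.81 = 12.3606 kN/m³.
The plate makes 29° with the vertical, i.e. θ = 90° − 29° = 61° to the horizontal. Measuring y along the incline from the free-surface line, vertical depth h = y·sinθ with sinθ = 0.874620.
With the apex down, the centroid sits h/3 = 1.96/3 = 0.653333 m below the base (the top edge), so y_c = 3.6 + 0.653333 = 4.25333 m and h_c = 4.25333 × 0.874620 = 3.72005 m.
A = ½ × 2.45 × 1.96 = 2.401 m².
Resultant F = γ·h_c·A = 12.3606 × 3.72005 × 2.401 = 110.403 kN.

F ≈ 110 kN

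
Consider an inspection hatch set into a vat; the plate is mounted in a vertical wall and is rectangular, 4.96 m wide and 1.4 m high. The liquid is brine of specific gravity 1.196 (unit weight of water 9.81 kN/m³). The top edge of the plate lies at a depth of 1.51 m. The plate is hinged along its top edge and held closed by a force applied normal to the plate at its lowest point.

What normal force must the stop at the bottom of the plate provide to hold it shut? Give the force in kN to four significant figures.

γ = 1.196 × 9.81 = 11.73276 kN/m³.
The centroid lies 1.4/2 = 0.7 m below the top edge, so the centroid depth is h_c = 1.51 + 0.7 = 2.21 m.
A = 4.96 × 1.4 = 6.944 m².
Resultant F = γ·h_c·A = 11.73276 × 2.21 × 6.944 = 180.054 kN.
I_c = b·h³/12 = 4.96 × 1.4³/12 = 1.13419 m⁴.
Centre of pressure: y_p = y_c + I_c/(y_c·A) = 2.21 + 1.13419/(2.21 × 6.944) = 2.21 + 0.0739067 = 2.28391 m along the plane.
The resultant acts 0.7 + 0.0739067 = 0.773907 m (along the plate) below the hinge at the top edge, so the moment about the hinge is M = F × 0.773907 = 180.054 × 0.773907 = 139.345 kN·m.
A normal force at the bottom, 1.4 m from the hinge, must supply this moment: P = 139.345/1.4 = 99.5321 kN.

P ≈ 99.53 kN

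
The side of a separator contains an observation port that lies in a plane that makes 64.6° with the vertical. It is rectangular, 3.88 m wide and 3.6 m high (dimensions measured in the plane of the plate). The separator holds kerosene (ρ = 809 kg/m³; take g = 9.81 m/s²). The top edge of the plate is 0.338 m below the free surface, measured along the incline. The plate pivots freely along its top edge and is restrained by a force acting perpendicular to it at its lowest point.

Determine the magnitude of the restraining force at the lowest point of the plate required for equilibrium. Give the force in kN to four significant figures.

P ≈ 65.09 kN

γ = ρg = 809 × 9.81 / 1000 = 7.93629 kN/m³.
The plate makes 64.6° with the vertical, i.e. θ = 90° − 64.6° = 25.4° to the horizontal. Measuring y along the incline from the free-surface line, vertical depth h = y·sinθ with sinθ = 0.428935.
The centroid lies 3.6/2 = 1.8 m below the top edge, so y_c = 0.338 + 1.8 = 2.138 m and h_c = 2.138 × 0.428935 = 0.917063 m.
A = 3.88 × 3.6 = 13.968 m².
Resultant F = γ·h_c·A = 7.93629 × 0.917063 × 13.968 = 101.66 kN.
I_c = b·h³/12 = 3.88 × 3.6³/12 = 15.0854 m⁴.
Centre of pressure: y_p = y_c + I_c/(y_c·A) = 2.138 + 15.0854/(2.138 × 13.968) = 2.138 + 0.505144 = 2.64314 m along the plane.
The resultant acts 1.8 + 0.505144 = 2.30514 m (along the plate) below the hinge at the top edge, so the moment about the hinge is M = F × 2.30514 = 101.66 × 2.30514 = 234.341 kN·m.
A normal force at the bottom, 3.6 m from the hinge, must supply this moment: P = 234.341/3.6 = 65.0947 kN.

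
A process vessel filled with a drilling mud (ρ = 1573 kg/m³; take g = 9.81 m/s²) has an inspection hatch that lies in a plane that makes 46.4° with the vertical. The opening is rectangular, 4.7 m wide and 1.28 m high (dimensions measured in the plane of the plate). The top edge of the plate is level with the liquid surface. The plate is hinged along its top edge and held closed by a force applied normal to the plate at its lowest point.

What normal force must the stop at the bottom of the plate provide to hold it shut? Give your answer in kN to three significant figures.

P ≈ 27.3 kN

γ = ρg = 1573 × 9.81 / 1000 = 15.43113 kN/m³.
The plate makes 46.4° with the vertical, i.e. θ = 90° − 46.4° = 43.6° to the horizontal. Measuring y along the incline from the free-surface line, vertical depth h = y·sinθ with sinθ = 0.689620.
The centroid lies 1.28/2 = 0.64 m below the top edge, so y_c = 0.64 m and h_c = 0.64 × 0.689620 = 0.441357 m.
A = 4.7 × 1.28 = 6.016 m².
Resultant F = γ·h_c·A = 15.43113 × 0.441357 × 6.016 = 40.9728 kN.
I_c = b·h³/12 = 4.7 × 1.28³/12 = 0.821385 m⁴.
Centre of pressure: y_p = y_c + I_c/(y_c·A) = 0.64 + 0.821385/(0.64 × 6.016) = 0.64 + 0.213333 = 0.853333 m along the plane.
The resultant acts 0.64 + 0.213333 = 0.853333 m (along the plate) below the hinge at the top edge, so the moment about the hinge is M = F × 0.853333 = 40.9728 × 0.853333 = 34.9634 kN·m.
A normal force at the bottom, 1.28 m from the hinge, must supply this moment: P = 34.9634/1.28 = 27.3152 kN.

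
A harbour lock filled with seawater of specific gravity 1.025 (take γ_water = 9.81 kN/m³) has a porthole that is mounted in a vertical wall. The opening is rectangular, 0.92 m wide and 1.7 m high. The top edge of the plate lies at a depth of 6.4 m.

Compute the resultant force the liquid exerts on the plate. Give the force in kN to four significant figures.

F ≈ 114.0 kN

γ = 1.025 × 9.81 = 10.05525 kN/m³.
The centroid lies 1.7/2 = 0.85 m below the top edge, so the centroid depth is h_c = 6.4 + 0.85 = 7.25 m.
A = 0.92 × 1.7 = 1.564 m².
Resultant F = γ·h_c·A = 10.05525 × 7.25 × 1.564 = 114.016 kN.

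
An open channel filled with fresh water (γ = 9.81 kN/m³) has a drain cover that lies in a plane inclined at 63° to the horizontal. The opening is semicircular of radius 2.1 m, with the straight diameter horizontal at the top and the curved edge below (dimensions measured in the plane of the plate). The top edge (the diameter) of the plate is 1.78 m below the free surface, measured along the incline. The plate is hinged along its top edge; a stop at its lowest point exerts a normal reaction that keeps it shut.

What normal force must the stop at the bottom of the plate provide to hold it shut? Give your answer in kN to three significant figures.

γ = 9.81 kN/m³.
Let θ = 63° be the plate's angle to the horizontal; measure y along the incline from where the plane meets the free surface. Vertical depth h = y·sinθ with sinθ = 0.891007.
The centroid of a semicircle lies 4r/(3π) = 0.891268 m from the diameter, here below the top edge, so y_c = 1.78 + 0.891268 = 2.67127 m and h_c = 2.67127 × 0.891007 = 2.38012 m.
A = πr²/2 = π × 2.1²/2 = 6.92721 m².
Resultant F = γ·h_c·A = 9.81 × 2.38012 × 6.92721 = 161.743 kN.
I_c = (π/8 − 8/(9π))·r⁴ = 0.109757 × 2.1⁴ = 2.13457 m⁴.
Centre of pressure: y_p = y_c + I_c/(y_c·A) = 2.67127 + 2.13457/(2.67127 × 6.92721) = 2.67127 + 0.115354 = 2.78662 m along the plane.
The resultant acts 0.891268 + 0.115354 = 1.00662 m (along the plate) below the hinge at the top edge, so the moment about the hinge is M = F × 1.00662 = 161.743 × 1.00662 = 162.814 kN·m.
A normal force at the bottom, 2.1 m from the hinge, must supply this moment: P = 162.814/2.1 = 77.5305 kN.

P ≈ 77.5 kN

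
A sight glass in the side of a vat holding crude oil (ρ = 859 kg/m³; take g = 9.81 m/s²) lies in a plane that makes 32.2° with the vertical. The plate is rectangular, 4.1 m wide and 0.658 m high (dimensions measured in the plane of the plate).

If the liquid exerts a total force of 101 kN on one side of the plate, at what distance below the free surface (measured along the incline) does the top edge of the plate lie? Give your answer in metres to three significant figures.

γ = ρg = 859 × 9.81 / 1000 = 8.42679 kN/m³.
A = 4.1 × 0.658 = 2.6978 m².
From F = γ·h_c·A, the centroid depth is h_c = 101/(8.42679 × 2.6978) = 4.44273 m.
The plate makes 32.2° with the vertical, i.e. θ = 90° − 32.2° = 57.8° to the horizontal. Measuring y along the incline from the free-surface line, vertical depth h = y·sinθ with sinθ = 0.846193.
Along the incline, y_c = h_c/sinθ = 4.44273/0.846193 = 5.25026 m.
The centroid lies 0.658/2 = 0.329 m below the top edge, so the top edge sits at y_top = 5.25026 − 0.329 = 4.92126 m along the incline.

y_top ≈ 4.92 m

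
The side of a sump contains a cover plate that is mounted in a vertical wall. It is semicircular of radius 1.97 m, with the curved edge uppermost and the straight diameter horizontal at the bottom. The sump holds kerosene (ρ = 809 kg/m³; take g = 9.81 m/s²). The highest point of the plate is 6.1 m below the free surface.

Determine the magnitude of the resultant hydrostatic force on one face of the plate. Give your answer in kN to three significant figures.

F ≈ 350 kN

γ = ρg = 809 × 9.81 / 1000 = 7.93629 kN/m³.
The centroid lies 4r/(3π) = 0.836094 m above the diameter, so r − 4r/(3π) = 1.97 − 0.836094 = 1.13391 m below the topmost point, so the centroid depth is h_c = 6.1 + 1.13391 = 7.23391 m.
A = πr²/2 = π × 1.97²/2 = 6.0961 m².
Resultant F = γ·h_c·A = 7.93629 × 7.23391 × 6.0961 = 349.98 kN.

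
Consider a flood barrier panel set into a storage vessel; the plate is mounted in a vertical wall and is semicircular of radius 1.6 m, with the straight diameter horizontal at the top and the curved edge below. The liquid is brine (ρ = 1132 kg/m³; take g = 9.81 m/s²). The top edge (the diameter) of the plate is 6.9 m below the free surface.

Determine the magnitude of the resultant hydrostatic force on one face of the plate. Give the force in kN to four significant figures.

F ≈ 338.4 kN

γ = ρg = 1132 × 9.81 / 1000 = 11.10492 kN/m³.
The centroid of a semicircle lies 4r/(3π) = 0.679061 m from the diameter, here below the top edge, so the centroid depth is h_c = 6.9 + 0.679061 = 7.57906 m.
A = πr²/2 = π × 1.6²/2 = 4.02124 m².
Resultant F = γ·h_c·A = 11.10492 × 7.57906 × 4.02124 = 338.447 kN.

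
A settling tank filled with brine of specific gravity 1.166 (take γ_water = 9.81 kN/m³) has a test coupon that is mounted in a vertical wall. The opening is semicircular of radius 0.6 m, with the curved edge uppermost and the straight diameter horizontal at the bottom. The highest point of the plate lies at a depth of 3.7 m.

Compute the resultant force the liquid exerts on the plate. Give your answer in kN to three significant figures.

F ≈ 26.2 kN

γ = 1.166 × 9.81 = 11.43846 kN/m³.
The centroid lies 4r/(3π) = 0.254648 m above the diameter, so r − 4r/(3π) = 0.6 − 0.254648 = 0.345352 m below the topmost point, so the centroid depth is h_c = 3.7 + 0.345352 = 4.04535 m.
A = πr²/2 = π × 0.6²/2 = 0.565487 m².
Resultant F = γ·h_c·A = 11.43846 × 4.04535 × 0.565487 = 26.1665 kN.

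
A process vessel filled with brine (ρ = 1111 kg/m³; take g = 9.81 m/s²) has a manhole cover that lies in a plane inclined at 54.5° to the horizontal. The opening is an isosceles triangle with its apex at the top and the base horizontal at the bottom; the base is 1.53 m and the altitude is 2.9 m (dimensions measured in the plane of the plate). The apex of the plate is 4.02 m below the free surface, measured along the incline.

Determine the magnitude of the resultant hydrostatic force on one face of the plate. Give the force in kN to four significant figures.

γ = ρg = 1111 × 9.81 / 1000 = 10.89891 kN/m³.
Let θ = 54.5° be the plate's angle to the horizontal; measure y along the incline from where the plane meets the free surface. Vertical depth h = y·sinθ with sinθ = 0.814116.
With the apex up, the centroid sits 2h/3 = 2 × 2.9/3 = 1.93333 m below the apex, so y_c = 4.02 + 1.93333 = 5.95333 m and h_c = 5.95333 × 0.814116 = 4.8467 m.
A = ½ × 1.53 × 2.9 = 2.2185 m².
Resultant F = γ·h_c·A = 10.89891 × 4.8467 × 2.2185 = 117.189 kN.

F ≈ 117.2 kN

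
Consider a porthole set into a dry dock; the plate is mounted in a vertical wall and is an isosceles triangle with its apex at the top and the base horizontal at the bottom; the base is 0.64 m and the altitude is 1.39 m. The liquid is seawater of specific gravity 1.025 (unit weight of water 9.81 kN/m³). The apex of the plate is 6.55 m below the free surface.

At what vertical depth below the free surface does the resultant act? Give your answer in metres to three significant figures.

h_p = 7.49 m

γ = 1.025 × 9.81 = 10.05525 kN/m³.
With the apex up, the centroid sits 2h/3 = 2 × 1.39/3 = 0.926667 m below the apex, so the centroid depth is h_c = 6.55 + 0.926667 = 7.47667 m.
A = ½ × 0.64 × 1.39 = 0.4448 m².
Resultant F = γ·h_c·A = 10.05525 × 7.47667 × 0.4448 = 33.44 kN.
I_c = b·h³/36 = 0.64 × 1.39³/36 = 0.0477443 m⁴.
Centre of pressure: y_p = y_c + I_c/(y_c·A) = 7.47667 + 0.0477443/(7.47667 × 0.4448) = 7.47667 + 0.0143565 = 7.49103 m along the plane.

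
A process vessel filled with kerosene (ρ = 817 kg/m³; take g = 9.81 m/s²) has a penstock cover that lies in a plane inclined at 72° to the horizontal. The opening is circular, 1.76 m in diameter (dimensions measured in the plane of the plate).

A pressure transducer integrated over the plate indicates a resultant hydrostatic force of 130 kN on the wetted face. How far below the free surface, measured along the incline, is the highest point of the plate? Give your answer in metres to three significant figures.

y_top ≈ 6.13 m

γ = ρg = 817 × 9.81 / 1000 = 8.01477 kN/m³.
A = π(0.88)² = 2.43285 m².
From F = γ·h_c·A, the centroid depth is h_c = 130/(8.01477 × 2.43285) = 6.6671 m.
Let θ = 72° be the plate's angle to the horizontal; measure y along the incline from where the plane meets the free surface. Vertical depth h = y·sinθ with sinθ = 0.951057.
Along the incline, y_c = h_c/sinθ = 6.6671/0.951057 = 7.0102 m.
The centroid is at the centre, 0.88 m below the top of the plate, so the highest point sits at y_top = 7.0102 − 0.88 = 6.1302 m along the incline.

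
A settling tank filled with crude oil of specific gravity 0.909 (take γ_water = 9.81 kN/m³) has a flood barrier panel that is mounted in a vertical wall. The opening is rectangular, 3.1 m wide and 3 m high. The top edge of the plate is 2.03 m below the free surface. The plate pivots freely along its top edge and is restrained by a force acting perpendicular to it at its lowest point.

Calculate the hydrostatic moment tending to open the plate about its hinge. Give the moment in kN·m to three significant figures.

γ = 0.909 × 9.81 = 8.91729 kN/m³.
The centroid lies 3/2 = 1.5 m below the top edge, so the centroid depth is h_c = 2.03 + 1.5 = 3.53 m.
A = 3.1 × 3 = 9.3 m².
Resultant F = γ·h_c·A = 8.91729 × 3.53 × 9.3 = 292.746 kN.
I_c = b·h³/12 = 3.1 × 3³/12 = 6.975 m⁴.
Centre of pressure: y_p = y_c + I_c/(y_c·A) = 3.53 + 6.975/(3.53 × 9.3) = 3.53 + 0.212465 = 3.74246 m along the plane.
The resultant acts 1.5 + 0.212465 = 1.71246 m (along the plate) below the hinge at the top edge, so the moment about the hinge is M = F × 1.71246 = 292.746 × 1.71246 = 501.316 kN·m.

M ≈ 501 kN·m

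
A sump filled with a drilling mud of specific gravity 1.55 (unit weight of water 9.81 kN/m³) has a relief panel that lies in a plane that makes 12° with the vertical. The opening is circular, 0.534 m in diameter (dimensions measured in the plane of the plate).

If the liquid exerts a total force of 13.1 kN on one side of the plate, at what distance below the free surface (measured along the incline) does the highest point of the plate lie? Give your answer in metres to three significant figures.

γ = 1.55 × 9.81 = 15.2055 kN/m³.
A = π(0.267)² = 0.223961 m².
From F = γ·h_c·A, the centroid depth is h_c = 13.1/(15.2055 × 0.223961) = 3.84679 m.
The plate makes 12° with the vertical, i.e. θ = 90° − 12° = 78° to the horizontal. Measuring y along the incline from the free-surface line, vertical depth h = y·sinθ with sinθ = 0.978148.
Along the incline, y_c = h_c/sinθ = 3.84679/0.978148 = 3.93273 m.
The centroid is at the centre, 0.267 m below the top of the plate, so the highest point sits at y_top = 3.93273 − 0.267 = 3.66573 m along the incline.

y_top ≈ 3.67 m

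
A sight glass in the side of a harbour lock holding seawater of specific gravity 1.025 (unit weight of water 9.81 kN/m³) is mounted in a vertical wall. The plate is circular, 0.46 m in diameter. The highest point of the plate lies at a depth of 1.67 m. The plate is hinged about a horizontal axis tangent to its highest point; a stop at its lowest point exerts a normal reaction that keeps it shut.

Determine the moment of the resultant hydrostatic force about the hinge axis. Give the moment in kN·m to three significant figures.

γ = 1.025 × 9.81 = 10.05525 kN/m³.
The centroid is at the centre, 0.23 m below the top of the plate, so the centroid depth is h_c = 1.67 + 0.23 = 1.9 m.
A = π(0.23)² = 0.16619 m².
Resultant F = γ·h_c·A = 10.05525 × 1.9 × 0.16619 = 3.17506 kN.
I_c = πr⁴/4 = π × 0.23⁴/4 = 0.00219787 m⁴.
Centre of pressure: y_p = y_c + I_c/(y_c·A) = 1.9 + 0.00219787/(1.9 × 0.16619) = 1.9 + 0.00696055 = 1.90696 m along the plane.
The resultant acts 0.23 + 0.00696055 = 0.236961 m (along the plate) below the hinge at the top edge, so the moment about the hinge is M = F × 0.236961 = 3.17506 × 0.236961 = 0.752365 kN·m.

M ≈ 0.752 kN·m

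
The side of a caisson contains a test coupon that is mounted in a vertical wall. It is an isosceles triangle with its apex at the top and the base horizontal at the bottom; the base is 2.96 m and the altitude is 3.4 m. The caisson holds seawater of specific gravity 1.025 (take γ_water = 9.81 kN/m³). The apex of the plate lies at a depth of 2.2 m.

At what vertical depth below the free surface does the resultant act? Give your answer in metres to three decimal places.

γ = 1.025 × 9.81 = 10.05525 kN/m³.
With the apex up, the centroid sits 2h/3 = 2 × 3.4/3 = 2.26667 m below the apex, so the centroid depth is h_c = 2.2 + 2.26667 = 4.46667 m.
A = ½ × 2.96 × 3.4 = 5.032 m².
Resultant F = γ·h_c·A = 10.05525 × 4.46667 × 5.032 = 226.005 kN.
I_c = b·h³/36 = 2.96 × 3.4³/36 = 3.23166 m⁴.
Centre of pressure: y_p = y_c + I_c/(y_c·A) = 4.46667 + 3.23166/(4.46667 × 5.032) = 4.46667 + 0.143781 = 4.61045 m along the plane.

h_p = 4.610 m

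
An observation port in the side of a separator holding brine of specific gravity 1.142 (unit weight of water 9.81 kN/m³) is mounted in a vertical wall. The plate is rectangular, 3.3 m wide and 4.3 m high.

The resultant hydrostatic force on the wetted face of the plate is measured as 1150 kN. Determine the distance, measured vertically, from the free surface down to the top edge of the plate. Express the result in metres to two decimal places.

d_top ≈ 5.08 m

γ = 1.142 × 9.81 = 11.20302 kN/m³.
A = 3.3 × 4.3 = 14.19 m².
From F = γ·h_c·A, the centroid depth is h_c = 1150/(11.20302 × 14.19) = 7.23403 m.
The centroid lies 4.3/2 = 2.15 m below the top edge, so the top edge sits at h_top = 7.23403 − 2.15 = 5.08403 m below the surface.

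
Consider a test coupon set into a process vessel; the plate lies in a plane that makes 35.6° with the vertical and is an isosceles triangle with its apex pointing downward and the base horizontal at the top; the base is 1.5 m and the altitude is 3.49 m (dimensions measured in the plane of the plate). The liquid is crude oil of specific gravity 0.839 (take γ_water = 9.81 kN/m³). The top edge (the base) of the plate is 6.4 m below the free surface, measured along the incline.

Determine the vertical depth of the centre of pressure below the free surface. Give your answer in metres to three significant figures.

h_p = 6.22 m

γ = 0.839 × 9.81 = 8.23059 kN/m³.
The plate makes 35.6° with the vertical, i.e. θ = 90° − 35.6° = 54.4° to the horizontal. Measuring y along the incline from the free-surface line, vertical depth h = y·sinθ with sinθ = 0.813101.
With the apex down, the centroid sits h/3 = 3.49/3 = 1.16333 m below the base (the top edge), so y_c = 6.4 + 1.16333 = 7.56333 m and h_c = 7.56333 × 0.813101 = 6.14975 m.
A = ½ × 1.5 × 3.49 = 2.6175 m².
Resultant F = γ·h_c·A = 8.23059 × 6.14975 × 2.6175 = 132.488 kN.
I_c = b·h³/36 = 1.5 × 3.49³/36 = 1.77119 m⁴.
Centre of pressure: y_p = y_c + I_c/(y_c·A) = 7.56333 + 1.77119/(7.56333 × 2.6175) = 7.56333 + 0.0894675 = 7.6528 m along the plane.
Vertically, h_p = y_p·sinθ = 7.6528 × 0.813101 = 6.2225 m.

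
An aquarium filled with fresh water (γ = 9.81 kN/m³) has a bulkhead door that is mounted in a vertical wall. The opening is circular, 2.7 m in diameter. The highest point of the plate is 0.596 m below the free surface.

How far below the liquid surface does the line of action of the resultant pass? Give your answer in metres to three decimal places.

γ = 9.81 kN/m³.
The centroid is at the centre, 1.35 m below the top of the plate, so the centroid depth is h_c = 0.596 + 1.35 = 1.946 m.
A = π(1.35)² = 5.72555 m².
Resultant F = γ·h_c·A = 9.81 × 1.946 × 5.72555 = 109.302 kN.
I_c = πr⁴/4 = π × 1.35⁴/4 = 2.6087 m⁴.
Centre of pressure: y_p = y_c + I_c/(y_c·A) = 1.946 + 2.6087/(1.946 × 5.72555) = 1.946 + 0.234134 = 2.18013 m along the plane.

h_p = 2.180 m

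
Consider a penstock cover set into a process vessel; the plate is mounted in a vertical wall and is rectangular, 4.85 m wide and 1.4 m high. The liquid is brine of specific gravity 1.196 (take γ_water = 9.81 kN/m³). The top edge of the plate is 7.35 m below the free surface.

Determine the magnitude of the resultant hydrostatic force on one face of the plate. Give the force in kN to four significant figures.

γ = 1.196 × 9.81 = 11.73276 kN/m³.
The centroid lies 1.4/2 = 0.7 m below the top edge, so the centroid depth is h_c = 7.35 + 0.7 = 8.05 m.
A = 4.85 × 1.4 = 6.79 m².
Resultant F = γ·h_c·A = 11.73276 × 8.05 × 6.79 = 641.307 kN.

F ≈ 641.3 kN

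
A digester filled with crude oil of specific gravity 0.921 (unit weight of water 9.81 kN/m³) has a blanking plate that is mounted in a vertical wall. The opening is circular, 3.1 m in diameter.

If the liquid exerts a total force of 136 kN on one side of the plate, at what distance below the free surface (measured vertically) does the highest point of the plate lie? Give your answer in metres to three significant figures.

d_top ≈ 0.444 m

γ = 0.921 × 9.81 = 9.03501 kN/m³.
A = π(1.55)² = 7.54768 m².
From F = γ·h_c·A, the centroid depth is h_c = 136/(9.03501 × 7.54768) = 1.99433 m.
The centroid is at the centre, 1.55 m below the top of the plate, so the highest point sits at h_top = 1.99433 − 1.55 = 0.44433 m below the surface.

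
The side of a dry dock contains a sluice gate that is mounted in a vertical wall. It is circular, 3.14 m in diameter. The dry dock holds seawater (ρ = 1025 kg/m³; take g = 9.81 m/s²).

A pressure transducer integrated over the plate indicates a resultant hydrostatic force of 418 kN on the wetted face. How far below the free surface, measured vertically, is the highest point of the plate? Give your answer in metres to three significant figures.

γ = ρg = 1025 × 9.81 / 1000 = 10.05525 kN/m³.
A = π(1.57)² = 7.74371 m².
From F = γ·h_c·A, the centroid depth is h_c = 418/(10.05525 × 7.74371) = 5.36827 m.
The centroid is at the centre, 1.57 m below the top of the plate, so the highest point sits at h_top = 5.36827 − 1.57 = 3.79827 m below the surface.

d_top ≈ 3.80 m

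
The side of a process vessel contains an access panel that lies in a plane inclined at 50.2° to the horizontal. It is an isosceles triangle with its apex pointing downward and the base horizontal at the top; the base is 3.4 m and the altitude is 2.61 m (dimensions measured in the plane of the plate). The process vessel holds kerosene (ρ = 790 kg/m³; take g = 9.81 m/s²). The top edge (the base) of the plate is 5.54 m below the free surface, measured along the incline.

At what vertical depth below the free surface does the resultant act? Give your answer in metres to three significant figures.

γ = ρg = 790 × 9.81 / 1000 = 7.7499 kN/m³.
Let θ = 50.2° be the plate's angle to the horizontal; measure y along the incline from where the plane meets the free surface. Vertical depth h = y·sinθ with sinθ = 0.768284.
With the apex down, the centroid sits h/3 = 2.61/3 = 0.87 m below the base (the top edge), so y_c = 5.54 + 0.87 = 6.41 m and h_c = 6.41 × 0.768284 = 4.9247 m.
A = ½ × 3.4 × 2.61 = 4.437 m².
Resultant F = γ·h_c·A = 7.7499 × 4.9247 × 4.437 = 169.342 kN.
I_c = b·h³/36 = 3.4 × 2.61³/36 = 1.67918 m⁴.
Centre of pressure: y_p = y_c + I_c/(y_c·A) = 6.41 + 1.67918/(6.41 × 4.437) = 6.41 + 0.0590405 = 6.46904 m along the plane.
Vertically, h_p = y_p·sinθ = 6.46904 × 0.768284 = 4.97006 m.

h_p = 4.97 m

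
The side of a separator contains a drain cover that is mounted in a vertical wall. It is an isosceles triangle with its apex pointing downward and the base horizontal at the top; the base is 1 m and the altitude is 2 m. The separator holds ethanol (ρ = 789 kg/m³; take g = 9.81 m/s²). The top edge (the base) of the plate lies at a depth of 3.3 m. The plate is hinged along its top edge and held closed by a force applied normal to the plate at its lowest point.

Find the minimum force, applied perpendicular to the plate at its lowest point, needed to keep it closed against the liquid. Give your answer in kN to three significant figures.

P ≈ 11.1 kN

γ = ρg = 789 × 9.81 / 1000 = 7.74009 kN/m³.
With the apex down, the centroid sits h/3 = 2/3 = 0.666667 m below the base (the top edge), so the centroid depth is h_c = 3.3 + 0.666667 = 3.96667 m.
A = ½ × 1 × 2 = 1 m².
Resultant F = γ·h_c·A = 7.74009 × 3.96667 × 1 = 30.7024 kN.
I_c = b·h³/36 = 1 × 2³/36 = 0.222222 m⁴.
Centre of pressure: y_p = y_c + I_c/(y_c·A) = 3.96667 + 0.222222/(3.96667 × 1) = 3.96667 + 0.0560223 = 4.02269 m along the plane.
The resultant acts 0.666667 + 0.0560223 = 0.722689 m (along the plate) below the hinge at the top edge, so the moment about the hinge is M = F × 0.722689 = 30.7024 × 0.722689 = 22.1883 kN·m.
A normal force at the bottom, 2 m from the hinge, must supply this moment: P = 22.1883/2 = 11.0942 kN.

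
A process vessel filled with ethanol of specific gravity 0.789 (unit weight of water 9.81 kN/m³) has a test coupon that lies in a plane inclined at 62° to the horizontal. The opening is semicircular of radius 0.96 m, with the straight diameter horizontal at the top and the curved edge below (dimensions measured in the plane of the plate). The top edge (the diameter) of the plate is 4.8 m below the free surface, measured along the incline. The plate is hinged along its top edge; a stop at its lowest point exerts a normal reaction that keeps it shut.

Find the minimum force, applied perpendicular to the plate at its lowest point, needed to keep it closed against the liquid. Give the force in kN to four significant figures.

γ = 0.789 × 9.81 = 7.74009 kN/m³.
Let θ = 62° be the plate's angle to the horizontal; measure y along the incline from where the plane meets the free surface. Vertical depth h = y·sinθ with sinθ = 0.882948.
The centroid of a semicircle lies 4r/(3π) = 0.407437 m from the diameter, here below the top edge, so y_c = 4.8 + 0.407437 = 5.20744 m and h_c = 5.20744 × 0.882948 = 4.5979 m.
A = πr²/2 = π × 0.96²/2 = 1.44765 m².
Resultant F = γ·h_c·A = 7.74009 × 4.5979 × 1.44765 = 51.5192 kN.
I_c = (π/8 − 8/(9π))·r⁴ = 0.109757 × 0.96⁴ = 0.0932217 m⁴.
Centre of pressure: y_p = y_c + I_c/(y_c·A) = 5.20744 + 0.0932217/(5.20744 × 1.44765) = 5.20744 + 0.012366 = 5.21981 m along the plane.
The resultant acts 0.407437 + 0.012366 = 0.419803 m (along the plate) below the hinge at the top edge, so the moment about the hinge is M = F × 0.419803 = 51.5192 × 0.419803 = 21.6279 kN·m.
A normal force at the bottom, 0.96 m from the hinge, must supply this moment: P = 21.6279/0.96 = 22.5291 kN.

P ≈ 22.53 kN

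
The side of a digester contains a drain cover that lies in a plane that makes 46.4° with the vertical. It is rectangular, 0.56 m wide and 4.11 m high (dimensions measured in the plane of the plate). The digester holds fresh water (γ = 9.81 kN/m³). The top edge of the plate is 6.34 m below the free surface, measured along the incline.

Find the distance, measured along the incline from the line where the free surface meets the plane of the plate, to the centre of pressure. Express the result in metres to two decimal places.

y_p = 8.56 m

γ = 9.81 kN/m³.
The plate makes 46.4° with the vertical, i.e. θ = 90° − 46.4° = 43.6° to the horizontal. Measuring y along the incline from the free-surface line, vertical depth h = y·sinθ with sinθ = 0.689620.
The centroid lies 4.11/2 = 2.055 m below the top edge, so y_c = 6.34 + 2.055 = 8.395 m and h_c = 8.395 × 0.689620 = 5.78936 m.
A = 0.56 × 4.11 = 2.3016 m².
Resultant F = γ·h_c·A = 9.81 × 5.78936 × 2.3016 = 130.716 kN.
I_c = b·h³/12 = 0.56 × 4.11³/12 = 3.2399 m⁴.
Centre of pressure: y_p = y_c + I_c/(y_c·A) = 8.395 + 3.2399/(8.395 × 2.3016) = 8.395 + 0.16768 = 8.56268 m along the plane.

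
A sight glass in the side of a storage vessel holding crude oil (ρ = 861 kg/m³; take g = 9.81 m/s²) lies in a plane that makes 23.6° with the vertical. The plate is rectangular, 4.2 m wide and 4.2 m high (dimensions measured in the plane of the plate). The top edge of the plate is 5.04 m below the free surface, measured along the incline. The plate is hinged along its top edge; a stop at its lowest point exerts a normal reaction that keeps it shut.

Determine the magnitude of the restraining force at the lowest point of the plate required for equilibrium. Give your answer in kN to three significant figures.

P ≈ 535 kN

γ = ρg = 861 × 9.81 / 1000 = 8.44641 kN/m³.
The plate makes 23.6° with the vertical, i.e. θ = 90° − 23.6° = 66.4° to the horizontal. Measuring y along the incline from the free-surface line, vertical depth h = y·sinθ with sinθ = 0.916363.
The centroid lies 4.2/2 = 2.1 m below the top edge, so y_c = 5.04 + 2.1 = 7.14 m and h_c = 7.14 × 0.916363 = 6.54283 m.
A = 4.2 × 4.2 = 17.64 m².
Resultant F = γ·h_c·A = 8.44641 × 6.54283 × 17.64 = 974.847 kN.
I_c = b·h³/12 = 4.2 × 4.2³/12 = 25.9308 m⁴.
Centre of pressure: y_p = y_c + I_c/(y_c·A) = 7.14 + 25.9308/(7.14 × 17.64) = 7.14 + 0.205882 = 7.34588 m along the plane.
The resultant acts 2.1 + 0.205882 = 2.30588 m (along the plate) below the hinge at the top edge, so the moment about the hinge is M = F × 2.30588 = 974.847 × 2.30588 = 2247.88 kN·m.
A normal force at the bottom, 4.2 m from the hinge, must supply this moment: P = 2247.88/4.2 = 535.21 kN.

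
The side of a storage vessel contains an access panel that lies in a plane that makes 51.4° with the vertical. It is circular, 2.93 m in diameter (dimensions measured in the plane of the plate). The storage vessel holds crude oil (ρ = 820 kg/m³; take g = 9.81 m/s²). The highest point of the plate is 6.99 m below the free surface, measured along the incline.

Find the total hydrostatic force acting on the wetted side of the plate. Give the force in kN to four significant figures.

γ = ρg = 820 × 9.81 / 1000 = 8.0442 kN/m³.
The plate makes 51.4° with the vertical, i.e. θ = 90° − 51.4° = 38.6° to the horizontal. Measuring y along the incline from the free-surface line, vertical depth h = y·sinθ with sinθ = 0.623880.
The centroid is at the centre, 1.465 m below the top of the plate, so y_c = 6.99 + 1.465 = 8.455 m and h_c = 8.455 × 0.623880 = 5.27491 m.
A = π(1.465)² = 6.74256 m².
Resultant F = γ·h_c·A = 8.0442 × 5.27491 × 6.74256 = 286.103 kN.

F ≈ 286.1 kN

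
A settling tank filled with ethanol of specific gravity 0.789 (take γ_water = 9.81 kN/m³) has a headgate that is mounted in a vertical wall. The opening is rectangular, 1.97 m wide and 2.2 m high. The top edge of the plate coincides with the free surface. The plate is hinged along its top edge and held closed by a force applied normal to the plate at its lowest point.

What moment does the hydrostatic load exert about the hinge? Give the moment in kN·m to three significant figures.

γ = 0.789 × 9.81 = 7.74009 kN/m³.
The centroid lies 2.2/2 = 1.1 m below the top edge, so the centroid depth is h_c = 1.1 m.
A = 1.97 × 2.2 = 4.334 m².
Resultant F = γ·h_c·A = 7.74009 × 1.1 × 4.334 = 36.9001 kN.
I_c = b·h³/12 = 1.97 × 2.2³/12 = 1.74805 m⁴.
Centre of pressure: y_p = y_c + I_c/(y_c·A) = 1.1 + 1.74805/(1.1 × 4.334) = 1.1 + 0.366667 = 1.46667 m along the plane.
The resultant acts 1.1 + 0.366667 = 1.46667 m (along the plate) below the hinge at the top edge, so the moment about the hinge is M = F × 1.46667 = 36.9001 × 1.46667 = 54.1203 kN·m.

M ≈ 54.1 kN·m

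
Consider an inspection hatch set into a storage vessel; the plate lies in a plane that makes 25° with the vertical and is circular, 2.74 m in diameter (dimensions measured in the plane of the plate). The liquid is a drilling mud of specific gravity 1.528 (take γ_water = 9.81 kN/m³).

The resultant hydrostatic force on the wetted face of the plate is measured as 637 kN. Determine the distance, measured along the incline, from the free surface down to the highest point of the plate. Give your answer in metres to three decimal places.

y_top ≈ 6.582 m

γ = 1.528 × 9.81 = 14.98968 kN/m³.
A = π(1.37)² = 5.89646 m².
From F = γ·h_c·A, the centroid depth is h_c = 637/(14.98968 × 5.89646) = 7.20702 m.
The plate makes 25° with the vertical, i.e. θ = 90° − 25° = 65° to the horizontal. Measuring y along the incline from the free-surface line, vertical depth h = y·sinθ with sinθ = 0.906308.
Along the incline, y_c = h_c/sinθ = 7.20702/0.906308 = 7.95206 m.
The centroid is at the centre, 1.37 m below the top of the plate, so the highest point sits at y_top = 7.95206 − 1.37 = 6.58206 m along the incline.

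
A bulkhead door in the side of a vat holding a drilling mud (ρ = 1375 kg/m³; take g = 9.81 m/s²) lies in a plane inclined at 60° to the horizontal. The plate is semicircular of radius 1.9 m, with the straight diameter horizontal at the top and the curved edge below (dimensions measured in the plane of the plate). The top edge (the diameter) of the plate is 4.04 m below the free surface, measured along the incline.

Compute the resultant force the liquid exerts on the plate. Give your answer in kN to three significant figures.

F ≈ 321 kN

γ = ρg = 1375 × 9.81 / 1000 = 13.48875 kN/m³.
Let θ = 60° be the plate's angle to the horizontal; measure y along the incline from where the plane meets the free surface. Vertical depth h = y·sinθ with sinθ = 0.866025.
The centroid of a semicircle lies 4r/(3π) = 0.806385 m from the diameter, here below the top edge, so y_c = 4.04 + 0.806385 = 4.84638 m and h_c = 4.84638 × 0.866025 = 4.19709 m.
A = πr²/2 = π × 1.9²/2 = 5.67057 m².
Resultant F = γ·h_c·A = 13.48875 × 4.19709 × 5.67057 = 321.031 kN.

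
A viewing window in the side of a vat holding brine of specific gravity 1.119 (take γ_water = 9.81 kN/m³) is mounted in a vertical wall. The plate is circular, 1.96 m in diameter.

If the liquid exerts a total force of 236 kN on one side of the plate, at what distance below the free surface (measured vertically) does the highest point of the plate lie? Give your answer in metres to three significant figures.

d_top ≈ 6.15 m

γ = 1.119 × 9.81 = 10.97739 kN/m³.
A = π(0.98)² = 3.01719 m².
From F = γ·h_c·A, the centroid depth is h_c = 236/(10.97739 × 3.01719) = 7.12542 m.
The centroid is at the centre, 0.98 m below the top of the plate, so the highest point sits at h_top = 7.12542 − 0.98 = 6.14542 m below the surface.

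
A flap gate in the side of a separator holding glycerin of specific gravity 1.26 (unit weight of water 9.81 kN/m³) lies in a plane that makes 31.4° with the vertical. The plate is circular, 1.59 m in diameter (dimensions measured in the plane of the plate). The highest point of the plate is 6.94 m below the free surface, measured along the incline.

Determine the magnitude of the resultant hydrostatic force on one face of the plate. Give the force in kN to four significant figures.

γ = 1.26 × 9.81 = 12.3606 kN/m³.
The plate makes 31.4° with the vertical, i.e. θ = 90° − 31.4° = 58.6° to the horizontal. Measuring y along the incline from the free-surface line, vertical depth h = y·sinθ with sinθ = 0.853551.
The centroid is at the centre, 0.795 m below the top of the plate, so y_c = 6.94 + 0.795 = 7.735 m and h_c = 7.735 × 0.853551 = 6.60222 m.
A = π(0.795)² = 1.98557 m².
Resultant F = γ·h_c·A = 12.3606 × 6.60222 × 1.98557 = 162.037 kN.

F ≈ 162.0 kN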